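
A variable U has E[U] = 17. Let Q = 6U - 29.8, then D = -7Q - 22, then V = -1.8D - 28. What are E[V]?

E[V] = 921.32

E[Q] = 6·17 + (-29.8) = 72.2.
E[D] = (-7)·72.2 + (-22) = -527.4.
E[V] = (-1.8)·(-527.4) + (-28) = 921.32.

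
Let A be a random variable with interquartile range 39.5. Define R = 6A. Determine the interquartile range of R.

IQR(R) = 237

Under R = aA + b, IQR(R) = |a|·IQR(A) = |6|·39.5 = 237 (shifts cancel; spread scales by |a|).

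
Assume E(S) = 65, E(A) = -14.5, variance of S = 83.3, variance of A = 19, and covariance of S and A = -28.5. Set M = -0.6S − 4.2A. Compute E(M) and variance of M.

E(M) = (-0.6)·E(S) + (-4.2)·E(A) = (-0.6)·65 + (-4.2)·(-14.5) = 21.9.
variance of M = a²·variance of S + b²·variance of A + 2ab·covariance of S and A with a = -0.6, b = -4.2.
= (-0.6)²·83.3 + (-4.2)²·19 + 2·(-0.6)·(-4.2)·(-28.5)
= 29.988 + 335.16 + (-143.64) = 221.508.

E(M) = 21.9, variance of M = 221.508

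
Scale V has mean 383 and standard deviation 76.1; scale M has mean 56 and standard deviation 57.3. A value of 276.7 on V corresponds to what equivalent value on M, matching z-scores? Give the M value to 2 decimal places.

M = -24.04

z = (276.7 − 383)/76.1 ≈ -1.3968.
M = 56 + z·57.3 = 56 + (276.7 − 383)·57.3/76.1 ≈ -24.04.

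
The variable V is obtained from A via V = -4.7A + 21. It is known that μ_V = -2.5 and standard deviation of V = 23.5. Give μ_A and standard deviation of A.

μ_A = 5, standard deviation of A = 5

From V = -4.7A + 21: μ_V = a·μ_A + b, so μ_A = (μ_V − b)/a = (-2.5 − 21)/(-4.7) = 5.
standard deviation of V = |a|·standard deviation of A, so standard deviation of A = 23.5/|-4.7| = 5.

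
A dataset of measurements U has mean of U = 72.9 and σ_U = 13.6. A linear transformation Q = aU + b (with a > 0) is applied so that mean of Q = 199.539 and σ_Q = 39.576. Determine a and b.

σ_Q = a·σ_U (a > 0), so a = 39.576/13.6 = 2.91.
mean of Q = a·mean of U + b, so b = 199.539 − 2.91·72.9 = -12.6.

a = 2.91, b = -12.6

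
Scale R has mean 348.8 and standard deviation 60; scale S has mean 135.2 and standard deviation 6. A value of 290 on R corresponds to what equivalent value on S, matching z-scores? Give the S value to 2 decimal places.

S = 129.32

z = (290 − 348.8)/60 = -0.98.
S = 135.2 + z·6 = 135.2 + (290 − 348.8)·6/60 = 129.32.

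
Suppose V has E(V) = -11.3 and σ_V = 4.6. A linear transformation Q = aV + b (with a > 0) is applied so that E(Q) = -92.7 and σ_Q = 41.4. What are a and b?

σ_Q = a·σ_V (a > 0), so a = 41.4/4.6 = 9.
E(Q) = a·E(V) + b, so b = -92.7 − 9·(-11.3) = 9.

a = 9, b = 9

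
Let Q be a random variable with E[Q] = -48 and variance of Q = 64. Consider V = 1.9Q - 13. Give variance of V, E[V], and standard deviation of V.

variance of V = 231.04, E[V] = -104.2, standard deviation of V = 15.2

V = 1.9Q - 13 is linear with a = 1.9, b = -13.
variance of V = a²·variance of Q = 1.9²·64 = 231.04 (the additive constant -13 does not affect variance).
E[V] = a·E[Q] + b = 1.9·(-48) + (-13) = -104.2.
standard deviation of Q = √64 = 8.
standard deviation of V = |a|·standard deviation of Q = |1.9|·8 = 15.2.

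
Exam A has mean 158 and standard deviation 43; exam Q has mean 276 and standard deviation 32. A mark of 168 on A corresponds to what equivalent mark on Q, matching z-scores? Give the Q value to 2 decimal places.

z = (168 − 158)/43 ≈ 0.2326.
Q = 276 + z·32 = 276 + (168 − 158)·32/43 ≈ 283.44.

Q = 283.44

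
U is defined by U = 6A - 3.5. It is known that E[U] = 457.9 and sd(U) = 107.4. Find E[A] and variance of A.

E[A] = 76.9, variance of A = 320.41

From U = 6A - 3.5: E[U] = a·E[A] + b, so E[A] = (E[U] − b)/a = (457.9 − (-3.5))/6 = 76.9.
variance of U = 107.4² = 11534.76.
variance of U = a²·variance of A, so variance of A = 11534.76/6² = 320.41.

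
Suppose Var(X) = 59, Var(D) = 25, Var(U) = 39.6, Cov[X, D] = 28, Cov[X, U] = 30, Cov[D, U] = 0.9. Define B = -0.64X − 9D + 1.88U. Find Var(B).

Var(B) = a²·Var(X) + b²·Var(D) + c²·Var(U) + 2ab·Cov[X, D] + 2ac·Cov[X, U] + 2bc·Cov[D, U], with a = -0.64, b = -9, c = 1.88.
= 24.1664 + 2025 + 139.96224 + 322.56 + (-72.192) + (-30.456)
= 2409.04064.

Var(B) = 2409.04064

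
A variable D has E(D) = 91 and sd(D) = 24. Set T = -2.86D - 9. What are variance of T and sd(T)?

T = -2.86D - 9 is linear with a = -2.86, b = -9.
variance of D = 24² = 576.
variance of T = a²·variance of D = (-2.86)²·576 = 4711.4496 (the additive constant -9 does not affect variance).
sd(T) = |a|·sd(D) = |-2.86|·24 = 68.64.

variance of T = 4711.4496, sd(T) = 68.64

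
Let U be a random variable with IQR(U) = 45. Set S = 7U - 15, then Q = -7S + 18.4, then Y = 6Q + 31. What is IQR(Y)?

IQR(S) = |7|·45 = 315.
IQR(Q) = |-7|·315 = 2205.
IQR(Y) = |6|·2205 = 13230.

IQR(Y) = 13230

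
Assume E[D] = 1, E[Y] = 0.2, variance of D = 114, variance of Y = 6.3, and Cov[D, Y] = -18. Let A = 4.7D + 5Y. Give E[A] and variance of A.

E[A] = 5.7, variance of A = 1829.76

E[A] = 4.7·E[D] + 5·E[Y] = 4.7·1 + 5·0.2 = 5.7.
variance of A = a²·variance of D + b²·variance of Y + 2ab·Cov[D, Y] with a = 4.7, b = 5.
= 4.7²·114 + 5²·6.3 + 2·4.7·5·(-18)
= 2518.26 + 157.5 + (-846) = 1829.76.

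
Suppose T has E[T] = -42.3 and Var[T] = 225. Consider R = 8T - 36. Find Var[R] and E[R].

Var[R] = 14400, E[R] = -374.4

R = 8T - 36 is linear with a = 8, b = -36.
Var[R] = a²·Var[T] = 8²·225 = 14400 (the additive constant -36 does not affect variance).
E[R] = a·E[T] + b = 8·(-42.3) + (-36) = -374.4.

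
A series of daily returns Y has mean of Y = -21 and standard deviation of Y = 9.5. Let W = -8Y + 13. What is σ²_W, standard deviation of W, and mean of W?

σ²_W = 5776, standard deviation of W = 76, mean of W = 181

W = -8Y + 13 is linear with a = -8, b = 13.
σ²_Y = 9.5² = 90.25.
σ²_W = a²·σ²_Y = (-8)²·90.25 = 5776 (the additive constant 13 does not affect variance).
standard deviation of W = |a|·standard deviation of Y = |-8|·9.5 = 76.
mean of W = a·mean of Y + b = (-8)·(-21) + 13 = 181.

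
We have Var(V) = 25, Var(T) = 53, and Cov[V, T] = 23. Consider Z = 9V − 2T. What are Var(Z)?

Var(Z) = a²·Var(V) + b²·Var(T) + 2ab·Cov[V, T] with a = 9, b = -2.
= 9²·25 + (-2)²·53 + 2·9·(-2)·23
= 2025 + 212 + (-828) = 1409.

Var(Z) = 1409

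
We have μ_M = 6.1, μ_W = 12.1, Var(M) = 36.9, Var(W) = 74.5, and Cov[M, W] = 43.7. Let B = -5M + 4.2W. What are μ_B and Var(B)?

μ_B = (-5)·μ_M + 4.2·μ_W = (-5)·6.1 + 4.2·12.1 = 20.32.
Var(B) = a²·Var(M) + b²·Var(W) + 2ab·Cov[M, W] with a = -5, b = 4.2.
= (-5)²·36.9 + 4.2²·74.5 + 2·(-5)·4.2·43.7
= 922.5 + 1314.18 + (-1835.4) = 401.28.

μ_B = 20.32, Var(B) = 401.28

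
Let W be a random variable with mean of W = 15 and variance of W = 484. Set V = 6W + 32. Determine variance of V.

variance of V = 17424

V = 6W + 32 is linear with a = 6, b = 32.
variance of V = a²·variance of W = 6²·484 = 17424 (the additive constant 32 does not affect variance).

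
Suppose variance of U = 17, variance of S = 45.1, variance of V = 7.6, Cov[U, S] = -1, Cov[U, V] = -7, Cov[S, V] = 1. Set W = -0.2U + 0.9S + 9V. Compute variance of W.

variance of W = 694.571

variance of W = a²·variance of U + b²·variance of S + c²·variance of V + 2ab·Cov[U, S] + 2ac·Cov[U, V] + 2bc·Cov[S, V], with a = -0.2, b = 0.9, c = 9.
= 0.68 + 36.531 + 615.6 + 0.36 + 25.2 + 16.2
= 694.571.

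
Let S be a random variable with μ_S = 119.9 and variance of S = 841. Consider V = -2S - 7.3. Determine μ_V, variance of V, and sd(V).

μ_V = -247.1, variance of V = 3364, sd(V) = 58

V = -2S - 7.3 is linear with a = -2, b = -7.3.
μ_V = a·μ_S + b = (-2)·119.9 + (-7.3) = -247.1.
variance of V = a²·variance of S = (-2)²·841 = 3364 (the additive constant -7.3 does not affect variance).
sd(S) = √841 = 29.
sd(V) = |a|·sd(S) = |-2|·29 = 58.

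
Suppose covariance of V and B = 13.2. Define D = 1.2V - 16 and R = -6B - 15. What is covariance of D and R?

covariance of D and R = a·c·covariance of V and B = 1.2·(-6)·13.2 = -95.04. Additive constants drop out.

covariance of D and R = -95.04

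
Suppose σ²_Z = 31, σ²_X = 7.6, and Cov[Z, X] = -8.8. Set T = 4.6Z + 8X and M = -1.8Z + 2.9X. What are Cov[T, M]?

Cov[T, M] = -71.032

By bilinearity, Cov[T, M] = ac·σ²_Z + bd·σ²_X + (ad+bc)·Cov[Z, X], with a=4.6, b=8, c=-1.8, d=2.9.
ac·σ²_Z = 4.6·(-1.8)·31 = -256.68
bd·σ²_X = 8·2.9·7.6 = 176.32
(ad+bc)·Cov[Z, X] = (-1.06)·(-8.8) = 9.328
Cov[T, M] = -256.68 + 176.32 + 9.328 = -71.032.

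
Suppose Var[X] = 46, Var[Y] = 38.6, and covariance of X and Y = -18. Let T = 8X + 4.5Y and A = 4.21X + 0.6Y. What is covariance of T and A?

By bilinearity, covariance of T and A = ac·Var[X] + bd·Var[Y] + (ad+bc)·covariance of X and Y, with a=8, b=4.5, c=4.21, d=0.6.
ac·Var[X] = 8·4.21·46 = 1549.28
bd·Var[Y] = 4.5·0.6·38.6 = 104.22
(ad+bc)·covariance of X and Y = (23.745)·(-18) = -427.41
covariance of T and A = 1549.28 + 104.22 + (-427.41) = 1226.09.

covariance of T and A = 1226.09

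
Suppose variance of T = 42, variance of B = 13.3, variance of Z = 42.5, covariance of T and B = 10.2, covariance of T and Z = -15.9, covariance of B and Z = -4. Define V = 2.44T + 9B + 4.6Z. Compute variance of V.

variance of V = a²·variance of T + b²·variance of B + c²·variance of Z + 2ab·covariance of T and B + 2ac·covariance of T and Z + 2bc·covariance of B and Z, with a = 2.44, b = 9, c = 4.6.
= 250.0512 + 1077.3 + 899.3 + 447.984 + (-356.9232) + (-331.2)
= 1986.512.

variance of V = 1986.512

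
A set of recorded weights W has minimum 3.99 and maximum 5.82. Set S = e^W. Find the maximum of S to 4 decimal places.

e^W is increasing on this domain, so max(S) comes from max(W) = 5.82: max(S) = exp(5.82) ≈ 336.9721.

max(S) = 336.9721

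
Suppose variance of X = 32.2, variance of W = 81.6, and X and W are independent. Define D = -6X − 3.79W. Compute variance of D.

variance of D = a²·variance of X + b²·variance of W + 2ab·Cov[X, W] with a = -6, b = -3.79.
Independence gives Cov[X, W] = 0.
= (-6)²·32.2 + (-3.79)²·81.6 + 2·(-6)·(-3.79)·0
= 1159.2 + 1172.11056 + 0 = 2331.31056.

variance of D = 2331.31056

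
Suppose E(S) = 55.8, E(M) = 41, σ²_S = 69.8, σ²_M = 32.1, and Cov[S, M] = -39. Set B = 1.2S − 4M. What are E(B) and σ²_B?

E(B) = 1.2·E(S) + (-4)·E(M) = 1.2·55.8 + (-4)·41 = -97.04.
σ²_B = a²·σ²_S + b²·σ²_M + 2ab·Cov[S, M] with a = 1.2, b = -4.
= 1.2²·69.8 + (-4)²·32.1 + 2·1.2·(-4)·(-39)
= 100.512 + 513.6 + 374.4 = 988.512.

E(B) = -97.04, σ²_B = 988.512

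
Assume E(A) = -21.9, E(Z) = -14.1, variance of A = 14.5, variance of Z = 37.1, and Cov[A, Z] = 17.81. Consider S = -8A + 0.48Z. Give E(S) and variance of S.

E(S) = (-8)·E(A) + 0.48·E(Z) = (-8)·(-21.9) + 0.48·(-14.1) = 168.432.
variance of S = a²·variance of A + b²·variance of Z + 2ab·Cov[A, Z] with a = -8, b = 0.48.
= (-8)²·14.5 + 0.48²·37.1 + 2·(-8)·0.48·17.81
= 928 + 8.54784 + (-136.7808) = 799.76704.

E(S) = 168.432, variance of S = 799.76704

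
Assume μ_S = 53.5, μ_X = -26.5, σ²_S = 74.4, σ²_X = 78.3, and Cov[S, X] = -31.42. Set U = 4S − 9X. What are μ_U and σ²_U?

μ_U = 4·μ_S + (-9)·μ_X = 4·53.5 + (-9)·(-26.5) = 452.5.
σ²_U = a²·σ²_S + b²·σ²_X + 2ab·Cov[S, X] with a = 4, b = -9.
= 4²·74.4 + (-9)²·78.3 + 2·4·(-9)·(-31.42)
= 1190.4 + 6342.3 + 2262.24 = 9794.94.

μ_U = 452.5, σ²_U = 9794.94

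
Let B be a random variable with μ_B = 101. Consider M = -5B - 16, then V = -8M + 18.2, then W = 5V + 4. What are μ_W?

μ_W = 20935

μ_M = (-5)·101 + (-16) = -521.
μ_V = (-8)·(-521) + 18.2 = 4186.2.
μ_W = 5·4186.2 + 4 = 20935.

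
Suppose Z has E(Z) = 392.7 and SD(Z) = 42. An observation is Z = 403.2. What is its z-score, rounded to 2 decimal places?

z = 0.25

z = (Z − E(Z)) / SD(Z) = (403.2 − 392.7) / 42 = 0.25.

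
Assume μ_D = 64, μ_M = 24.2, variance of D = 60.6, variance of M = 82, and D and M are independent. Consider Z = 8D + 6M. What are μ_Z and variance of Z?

μ_Z = 657.2, variance of Z = 6830.4

μ_Z = 8·μ_D + 6·μ_M = 8·64 + 6·24.2 = 657.2.
variance of Z = a²·variance of D + b²·variance of M + 2ab·covariance of D and M with a = 8, b = 6.
Independence gives covariance of D and M = 0.
= 8²·60.6 + 6²·82 + 2·8·6·0
= 3878.4 + 2952 + 0 = 6830.4.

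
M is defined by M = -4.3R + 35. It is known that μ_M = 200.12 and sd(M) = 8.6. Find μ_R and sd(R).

μ_R = -38.4, sd(R) = 2

From M = -4.3R + 35: μ_M = a·μ_R + b, so μ_R = (μ_M − b)/a = (200.12 − 35)/(-4.3) = -38.4.
sd(M) = |a|·sd(R), so sd(R) = 8.6/|-4.3| = 2.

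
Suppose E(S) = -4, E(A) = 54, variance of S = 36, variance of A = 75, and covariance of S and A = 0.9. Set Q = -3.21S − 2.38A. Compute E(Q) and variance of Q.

E(Q) = (-3.21)·E(S) + (-2.38)·E(A) = (-3.21)·(-4) + (-2.38)·54 = -115.68.
variance of Q = a²·variance of S + b²·variance of A + 2ab·covariance of S and A with a = -3.21, b = -2.38.
= (-3.21)²·36 + (-2.38)²·75 + 2·(-3.21)·(-2.38)·0.9
= 370.9476 + 424.83 + 13.75164 = 809.52924.

E(Q) = -115.68, variance of Q = 809.52924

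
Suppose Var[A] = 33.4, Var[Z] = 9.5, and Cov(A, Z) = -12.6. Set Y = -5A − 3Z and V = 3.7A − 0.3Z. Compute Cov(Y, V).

Cov(Y, V) = -488.39

By bilinearity, Cov(Y, V) = ac·Var[A] + bd·Var[Z] + (ad+bc)·Cov(A, Z), with a=-5, b=-3, c=3.7, d=-0.3.
ac·Var[A] = (-5)·3.7·33.4 = -617.9
bd·Var[Z] = (-3)·(-0.3)·9.5 = 8.55
(ad+bc)·Cov(A, Z) = (-9.6)·(-12.6) = 120.96
Cov(Y, V) = -617.9 + 8.55 + 120.96 = -488.39.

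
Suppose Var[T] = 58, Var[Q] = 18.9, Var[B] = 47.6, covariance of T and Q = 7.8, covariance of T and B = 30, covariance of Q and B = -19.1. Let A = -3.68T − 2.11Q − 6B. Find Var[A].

Var[A] = 3545.52277

Var[A] = a²·Var[T] + b²·Var[Q] + c²·Var[B] + 2ab·covariance of T and Q + 2ac·covariance of T and B + 2bc·covariance of Q and B, with a = -3.68, b = -2.11, c = -6.
= 785.4592 + 84.14469 + 1713.6 + 121.13088 + 1324.8 + (-483.612)
= 3545.52277.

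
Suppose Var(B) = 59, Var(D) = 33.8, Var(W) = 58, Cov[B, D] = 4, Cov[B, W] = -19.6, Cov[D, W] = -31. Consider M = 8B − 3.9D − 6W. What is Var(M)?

Var(M) = a²·Var(B) + b²·Var(D) + c²·Var(W) + 2ab·Cov[B, D] + 2ac·Cov[B, W] + 2bc·Cov[D, W], with a = 8, b = -3.9, c = -6.
= 3776 + 514.098 + 2088 + (-249.6) + 1881.6 + (-1450.8)
= 6559.298.

Var(M) = 6559.298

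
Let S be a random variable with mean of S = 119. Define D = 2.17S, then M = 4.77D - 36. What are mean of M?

mean of D = 2.17·119 = 258.23.
mean of M = 4.77·258.23 + (-36) = 1195.7571.

mean of M = 1195.7571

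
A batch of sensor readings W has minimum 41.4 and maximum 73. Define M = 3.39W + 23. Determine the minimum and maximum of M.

min(M) = 163.346, max(M) = 270.47

a = 3.39 > 0, so min(M) = a·min(W)+b = 3.39·41.4 + 23 = 163.346 and max(M) = 3.39·73 + 23 = 270.47.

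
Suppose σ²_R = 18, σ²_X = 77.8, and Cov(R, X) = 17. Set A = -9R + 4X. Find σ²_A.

σ²_A = 1478.8

σ²_A = a²·σ²_R + b²·σ²_X + 2ab·Cov(R, X) with a = -9, b = 4.
= (-9)²·18 + 4²·77.8 + 2·(-9)·4·17
= 1458 + 1244.8 + (-1224) = 1478.8.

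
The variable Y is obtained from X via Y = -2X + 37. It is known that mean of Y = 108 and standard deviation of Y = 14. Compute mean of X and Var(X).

From Y = -2X + 37: mean of Y = a·mean of X + b, so mean of X = (mean of Y − b)/a = (108 − 37)/(-2) = -35.5.
Var(Y) = 14² = 196.
Var(Y) = a²·Var(X), so Var(X) = 196/(-2)² = 49.

mean of X = -35.5, Var(X) = 49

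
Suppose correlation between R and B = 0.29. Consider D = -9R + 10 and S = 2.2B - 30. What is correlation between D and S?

Linear rescalings preserve |correlation|; the slopes -9 and 2.2 have opposite signs, so the correlation flips sign: correlation between D and S = −correlation between R and B = -0.29.

correlation between D and S = -0.29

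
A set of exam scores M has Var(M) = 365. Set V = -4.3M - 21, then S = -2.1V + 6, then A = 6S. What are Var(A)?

Var(A) = 1071447.426

Var(V) = (-4.3)²·365 = 6748.85.
Var(S) = (-2.1)²·6748.85 = 29762.4285.
Var(A) = 6²·29762.4285 = 1071447.426.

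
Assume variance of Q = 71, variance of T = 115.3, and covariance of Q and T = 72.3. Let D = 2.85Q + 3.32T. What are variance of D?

variance of D = 3215.78542

variance of D = a²·variance of Q + b²·variance of T + 2ab·covariance of Q and T with a = 2.85, b = 3.32.
= 2.85²·71 + 3.32²·115.3 + 2·2.85·3.32·72.3
= 576.6975 + 1270.88272 + 1368.2052 = 3215.78542.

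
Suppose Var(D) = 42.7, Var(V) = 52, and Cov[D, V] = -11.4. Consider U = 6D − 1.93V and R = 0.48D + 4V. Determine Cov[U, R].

By bilinearity, Cov[U, R] = ac·Var(D) + bd·Var(V) + (ad+bc)·Cov[D, V], with a=6, b=-1.93, c=0.48, d=4.
ac·Var(D) = 6·0.48·42.7 = 122.976
bd·Var(V) = (-1.93)·4·52 = -401.44
(ad+bc)·Cov[D, V] = (23.0736)·(-11.4) = -263.03904
Cov[U, R] = 122.976 + (-401.44) + (-263.03904) = -541.50304.

Cov[U, R] = -541.50304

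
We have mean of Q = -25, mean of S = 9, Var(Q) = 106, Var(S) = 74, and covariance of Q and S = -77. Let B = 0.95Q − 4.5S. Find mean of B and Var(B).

mean of B = 0.95·mean of Q + (-4.5)·mean of S = 0.95·(-25) + (-4.5)·9 = -64.25.
Var(B) = a²·Var(Q) + b²·Var(S) + 2ab·covariance of Q and S with a = 0.95, b = -4.5.
= 0.95²·106 + (-4.5)²·74 + 2·0.95·(-4.5)·(-77)
= 95.665 + 1498.5 + 658.35 = 2252.515.

mean of B = -64.25, Var(B) = 2252.515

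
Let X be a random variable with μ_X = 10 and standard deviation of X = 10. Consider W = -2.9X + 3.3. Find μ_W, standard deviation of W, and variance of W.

W = -2.9X + 3.3 is linear with a = -2.9, b = 3.3.
μ_W = a·μ_X + b = (-2.9)·10 + 3.3 = -25.7.
standard deviation of W = |a|·standard deviation of X = |-2.9|·10 = 29.
variance of X = 10² = 100.
variance of W = a²·variance of X = (-2.9)²·100 = 841 (the additive constant 3.3 does not affect variance).

μ_W = -25.7, standard deviation of W = 29, variance of W = 841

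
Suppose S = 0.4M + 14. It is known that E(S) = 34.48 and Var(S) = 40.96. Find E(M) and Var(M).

From S = 0.4M + 14: E(S) = a·E(M) + b, so E(M) = (E(S) − b)/a = (34.48 − 14)/0.4 = 51.2.
Var(S) = a²·Var(M), so Var(M) = 40.96/0.4² = 256.

E(M) = 51.2, Var(M) = 256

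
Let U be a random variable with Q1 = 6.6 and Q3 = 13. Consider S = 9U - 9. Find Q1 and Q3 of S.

Q1(S) = 50.4, Q3(S) = 108

a = 9 > 0: Q1(S) = a·Q1(U)+b = 50.4, Q3(S) = a·Q3(U)+b = 108.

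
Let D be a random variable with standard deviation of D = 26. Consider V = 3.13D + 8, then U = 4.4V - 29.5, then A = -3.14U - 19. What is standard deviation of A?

standard deviation of A = 1124.34608

standard deviation of V = |3.13|·26 = 81.38.
standard deviation of U = |4.4|·81.38 = 358.072.
standard deviation of A = |-3.14|·358.072 = 1124.34608.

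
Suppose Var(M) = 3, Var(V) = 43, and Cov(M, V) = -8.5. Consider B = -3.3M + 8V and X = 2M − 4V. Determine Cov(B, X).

By bilinearity, Cov(B, X) = ac·Var(M) + bd·Var(V) + (ad+bc)·Cov(M, V), with a=-3.3, b=8, c=2, d=-4.
ac·Var(M) = (-3.3)·2·3 = -19.8
bd·Var(V) = 8·(-4)·43 = -1376
(ad+bc)·Cov(M, V) = (29.2)·(-8.5) = -248.2
Cov(B, X) = -19.8 + (-1376) + (-248.2) = -1644.

Cov(B, X) = -1644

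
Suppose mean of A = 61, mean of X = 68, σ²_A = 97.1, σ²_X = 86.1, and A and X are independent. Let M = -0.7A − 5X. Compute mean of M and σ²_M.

mean of M = (-0.7)·mean of A + (-5)·mean of X = (-0.7)·61 + (-5)·68 = -382.7.
σ²_M = a²·σ²_A + b²·σ²_X + 2ab·covariance of A and X with a = -0.7, b = -5.
Independence gives covariance of A and X = 0.
= (-0.7)²·97.1 + (-5)²·86.1 + 2·(-0.7)·(-5)·0
= 47.579 + 2152.5 + 0 = 2200.079.

mean of M = -382.7, σ²_M = 2200.079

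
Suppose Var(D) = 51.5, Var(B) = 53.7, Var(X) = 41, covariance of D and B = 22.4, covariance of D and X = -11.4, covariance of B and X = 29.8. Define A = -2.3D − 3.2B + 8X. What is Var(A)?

Var(A) = 2669.811

Var(A) = a²·Var(D) + b²·Var(B) + c²·Var(X) + 2ab·covariance of D and B + 2ac·covariance of D and X + 2bc·covariance of B and X, with a = -2.3, b = -3.2, c = 8.
= 272.435 + 549.888 + 2624 + 329.728 + 419.52 + (-1525.76)
= 2669.811.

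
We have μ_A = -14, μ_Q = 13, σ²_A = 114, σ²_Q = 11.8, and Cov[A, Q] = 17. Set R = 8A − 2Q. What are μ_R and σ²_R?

μ_R = -138, σ²_R = 6799.2

μ_R = 8·μ_A + (-2)·μ_Q = 8·(-14) + (-2)·13 = -138.
σ²_R = a²·σ²_A + b²·σ²_Q + 2ab·Cov[A, Q] with a = 8, b = -2.
= 8²·114 + (-2)²·11.8 + 2·8·(-2)·17
= 7296 + 47.2 + (-544) = 6799.2.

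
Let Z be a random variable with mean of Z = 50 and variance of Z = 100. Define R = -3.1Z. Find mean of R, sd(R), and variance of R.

R = -3.1Z is linear with a = -3.1, b = 0.
mean of R = a·mean of Z + b = (-3.1)·50 = -155.
sd(Z) = √100 = 10.
sd(R) = |a|·sd(Z) = |-3.1|·10 = 31.
variance of R = a²·variance of Z = (-3.1)²·100 = 961.

mean of R = -155, sd(R) = 31, variance of R = 961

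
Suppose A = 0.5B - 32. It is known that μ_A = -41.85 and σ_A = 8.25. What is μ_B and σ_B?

From A = 0.5B - 32: μ_A = a·μ_B + b, so μ_B = (μ_A − b)/a = (-41.85 − (-32))/0.5 = -19.7.
σ_A = |a|·σ_B, so σ_B = 8.25/|0.5| = 16.5.

μ_B = -19.7, σ_B = 16.5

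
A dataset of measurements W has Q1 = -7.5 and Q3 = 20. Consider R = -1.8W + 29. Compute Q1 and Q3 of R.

Q1(R) = -7, Q3(R) = 42.5

a = -1.8 < 0 reverses order: Q1(R) comes from Q3(W), Q3(R) from Q1(W).
Q1(R) = (-1.8)·20 + 29 = -7; Q3(R) = (-1.8)·(-7.5) + 29 = 42.5.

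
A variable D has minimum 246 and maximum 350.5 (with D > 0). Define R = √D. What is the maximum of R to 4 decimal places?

√D is increasing on this domain, so max(R) comes from max(D) = 350.5: max(R) = √(350.5) ≈ 18.7216.

max(R) = 18.7216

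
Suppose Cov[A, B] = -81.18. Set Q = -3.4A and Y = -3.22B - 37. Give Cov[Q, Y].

Cov[Q, Y] = a·c·Cov[A, B] = (-3.4)·(-3.22)·(-81.18) = -888.75864. Additive constants drop out.

Cov[Q, Y] = -888.75864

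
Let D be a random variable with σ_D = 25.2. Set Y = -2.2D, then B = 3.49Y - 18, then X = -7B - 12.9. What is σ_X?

σ_Y = |-2.2|·25.2 = 55.44.
σ_B = |3.49|·55.44 = 193.4856.
σ_X = |-7|·193.4856 = 1354.3992.

σ_X = 1354.3992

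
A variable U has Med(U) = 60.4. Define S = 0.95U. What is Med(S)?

Med(S) = 57.38

A linear map preserves order up to sign, so Med(S) = a·Med(U) + b = 0.95·60.4 = 57.38.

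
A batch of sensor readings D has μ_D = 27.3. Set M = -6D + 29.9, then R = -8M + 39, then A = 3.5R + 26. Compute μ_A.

μ_M = (-6)·27.3 + 29.9 = -133.9.
μ_R = (-8)·(-133.9) + 39 = 1110.2.
μ_A = 3.5·1110.2 + 26 = 3911.7.

μ_A = 3911.7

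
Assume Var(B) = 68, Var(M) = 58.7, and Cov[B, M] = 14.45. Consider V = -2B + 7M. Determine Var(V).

Var(V) = a²·Var(B) + b²·Var(M) + 2ab·Cov[B, M] with a = -2, b = 7.
= (-2)²·68 + 7²·58.7 + 2·(-2)·7·14.45
= 272 + 2876.3 + (-404.6) = 2743.7.

Var(V) = 2743.7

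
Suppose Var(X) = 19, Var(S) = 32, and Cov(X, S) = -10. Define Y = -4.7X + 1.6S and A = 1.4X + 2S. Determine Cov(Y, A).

Cov(Y, A) = 48.98

By bilinearity, Cov(Y, A) = ac·Var(X) + bd·Var(S) + (ad+bc)·Cov(X, S), with a=-4.7, b=1.6, c=1.4, d=2.
ac·Var(X) = (-4.7)·1.4·19 = -125.02
bd·Var(S) = 1.6·2·32 = 102.4
(ad+bc)·Cov(X, S) = (-7.16)·(-10) = 71.6
Cov(Y, A) = -125.02 + 102.4 + 71.6 = 48.98.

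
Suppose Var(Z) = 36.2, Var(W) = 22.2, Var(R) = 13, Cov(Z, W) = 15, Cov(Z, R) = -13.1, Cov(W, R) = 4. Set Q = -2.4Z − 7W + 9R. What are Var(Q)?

Var(Q) = 2915.232

Var(Q) = a²·Var(Z) + b²·Var(W) + c²·Var(R) + 2ab·Cov(Z, W) + 2ac·Cov(Z, R) + 2bc·Cov(W, R), with a = -2.4, b = -7, c = 9.
= 208.512 + 1087.8 + 1053 + 504 + 565.92 + (-504)
= 2915.232.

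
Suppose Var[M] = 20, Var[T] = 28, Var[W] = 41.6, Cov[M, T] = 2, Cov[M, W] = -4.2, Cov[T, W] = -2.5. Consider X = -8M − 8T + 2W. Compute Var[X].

Var[X] = 3708.8

Var[X] = a²·Var[M] + b²·Var[T] + c²·Var[W] + 2ab·Cov[M, T] + 2ac·Cov[M, W] + 2bc·Cov[T, W], with a = -8, b = -8, c = 2.
= 1280 + 1792 + 166.4 + 256 + 134.4 + 80
= 3708.8.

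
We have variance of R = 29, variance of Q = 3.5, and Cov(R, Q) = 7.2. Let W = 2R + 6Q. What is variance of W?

variance of W = 414.8

variance of W = a²·variance of R + b²·variance of Q + 2ab·Cov(R, Q) with a = 2, b = 6.
= 2²·29 + 6²·3.5 + 2·2·6·7.2
= 116 + 126 + 172.8 = 414.8.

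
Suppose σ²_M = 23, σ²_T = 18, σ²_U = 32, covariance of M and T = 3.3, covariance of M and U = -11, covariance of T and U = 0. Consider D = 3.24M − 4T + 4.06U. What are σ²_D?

σ²_D = 681.9872

σ²_D = a²·σ²_M + b²·σ²_T + c²·σ²_U + 2ab·covariance of M and T + 2ac·covariance of M and U + 2bc·covariance of T and U, with a = 3.24, b = -4, c = 4.06.
= 241.4448 + 288 + 527.4752 + (-85.536) + (-289.3968) + 0
= 681.9872.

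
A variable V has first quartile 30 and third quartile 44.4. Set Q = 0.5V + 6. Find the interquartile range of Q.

IQR(Q) = 7.2

IQR of V = Q3 − Q1 = 44.4 − 30 = 14.4.
Under Q = aV + b, IQR(Q) = |a|·IQR(V) = |0.5|·14.4 = 7.2 (shifts cancel; spread scales by |a|).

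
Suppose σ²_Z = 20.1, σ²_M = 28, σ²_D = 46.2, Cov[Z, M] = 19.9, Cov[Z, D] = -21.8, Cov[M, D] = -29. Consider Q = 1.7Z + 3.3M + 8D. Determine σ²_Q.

σ²_Q = 1418.927

σ²_Q = a²·σ²_Z + b²·σ²_M + c²·σ²_D + 2ab·Cov[Z, M] + 2ac·Cov[Z, D] + 2bc·Cov[M, D], with a = 1.7, b = 3.3, c = 8.
= 58.089 + 304.92 + 2956.8 + 223.278 + (-592.96) + (-1531.2)
= 1418.927.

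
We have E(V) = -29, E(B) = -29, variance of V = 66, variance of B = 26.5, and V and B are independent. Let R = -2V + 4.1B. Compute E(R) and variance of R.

E(R) = -60.9, variance of R = 709.465

E(R) = (-2)·E(V) + 4.1·E(B) = (-2)·(-29) + 4.1·(-29) = -60.9.
variance of R = a²·variance of V + b²·variance of B + 2ab·Cov(V, B) with a = -2, b = 4.1.
Independence gives Cov(V, B) = 0.
= (-2)²·66 + 4.1²·26.5 + 2·(-2)·4.1·0
= 264 + 445.465 + 0 = 709.465.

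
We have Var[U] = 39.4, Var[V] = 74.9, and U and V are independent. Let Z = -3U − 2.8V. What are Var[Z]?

Var[Z] = 941.816

Var[Z] = a²·Var[U] + b²·Var[V] + 2ab·Cov(U, V) with a = -3, b = -2.8.
Independence gives Cov(U, V) = 0.
= (-3)²·39.4 + (-2.8)²·74.9 + 2·(-3)·(-2.8)·0
= 354.6 + 587.216 + 0 = 941.816.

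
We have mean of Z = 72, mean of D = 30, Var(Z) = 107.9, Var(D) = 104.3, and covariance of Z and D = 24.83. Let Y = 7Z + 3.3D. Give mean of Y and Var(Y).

mean of Y = 603, Var(Y) = 7570.073

mean of Y = 7·mean of Z + 3.3·mean of D = 7·72 + 3.3·30 = 603.
Var(Y) = a²·Var(Z) + b²·Var(D) + 2ab·covariance of Z and D with a = 7, b = 3.3.
= 7²·107.9 + 3.3²·104.3 + 2·7·3.3·24.83
= 5287.1 + 1135.827 + 1147.146 = 7570.073.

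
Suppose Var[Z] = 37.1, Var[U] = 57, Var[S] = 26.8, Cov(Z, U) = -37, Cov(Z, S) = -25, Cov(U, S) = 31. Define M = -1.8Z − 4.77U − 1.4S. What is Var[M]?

Var[M] = a²·Var[Z] + b²·Var[U] + c²·Var[S] + 2ab·Cov(Z, U) + 2ac·Cov(Z, S) + 2bc·Cov(U, S), with a = -1.8, b = -4.77, c = -1.4.
= 120.204 + 1296.9153 + 52.528 + (-635.364) + (-126) + 414.036
= 1122.3193.

Var[M] = 1122.3193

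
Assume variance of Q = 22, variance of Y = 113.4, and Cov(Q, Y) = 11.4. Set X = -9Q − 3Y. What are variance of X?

variance of X = 3418.2

variance of X = a²·variance of Q + b²·variance of Y + 2ab·Cov(Q, Y) with a = -9, b = -3.
= (-9)²·22 + (-3)²·113.4 + 2·(-9)·(-3)·11.4
= 1782 + 1020.6 + 615.6 = 3418.2.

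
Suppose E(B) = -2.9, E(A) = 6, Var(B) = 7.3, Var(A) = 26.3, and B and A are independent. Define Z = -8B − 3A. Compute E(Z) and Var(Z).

E(Z) = 5.2, Var(Z) = 703.9

E(Z) = (-8)·E(B) + (-3)·E(A) = (-8)·(-2.9) + (-3)·6 = 5.2.
Var(Z) = a²·Var(B) + b²·Var(A) + 2ab·Cov[B, A] with a = -8, b = -3.
Independence gives Cov[B, A] = 0.
= (-8)²·7.3 + (-3)²·26.3 + 2·(-8)·(-3)·0
= 467.2 + 236.7 + 0 = 703.9.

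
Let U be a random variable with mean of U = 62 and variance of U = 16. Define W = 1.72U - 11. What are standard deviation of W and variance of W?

W = 1.72U - 11 is linear with a = 1.72, b = -11.
standard deviation of U = √16 = 4.
standard deviation of W = |a|·standard deviation of U = |1.72|·4 = 6.88.
variance of W = a²·variance of U = 1.72²·16 = 47.3344 (the additive constant -11 does not affect variance).

standard deviation of W = 6.88, variance of W = 47.3344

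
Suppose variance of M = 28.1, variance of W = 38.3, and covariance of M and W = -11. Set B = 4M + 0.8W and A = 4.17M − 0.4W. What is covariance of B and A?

covariance of B and A = 437.356

By bilinearity, covariance of B and A = ac·variance of M + bd·variance of W + (ad+bc)·covariance of M and W, with a=4, b=0.8, c=4.17, d=-0.4.
ac·variance of M = 4·4.17·28.1 = 468.708
bd·variance of W = 0.8·(-0.4)·38.3 = -12.256
(ad+bc)·covariance of M and W = (1.736)·(-11) = -19.096
covariance of B and A = 468.708 + (-12.256) + (-19.096) = 437.356.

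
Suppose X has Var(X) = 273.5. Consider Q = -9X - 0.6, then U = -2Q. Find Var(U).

Var(U) = 88614

Var(Q) = (-9)²·273.5 = 22153.5.
Var(U) = (-2)²·22153.5 = 88614.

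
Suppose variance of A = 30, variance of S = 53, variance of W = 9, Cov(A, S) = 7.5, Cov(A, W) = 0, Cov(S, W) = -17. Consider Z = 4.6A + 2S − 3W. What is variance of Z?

variance of Z = a²·variance of A + b²·variance of S + c²·variance of W + 2ab·Cov(A, S) + 2ac·Cov(A, W) + 2bc·Cov(S, W), with a = 4.6, b = 2, c = -3.
= 634.8 + 212 + 81 + 138 + 0 + 204
= 1269.8.

variance of Z = 1269.8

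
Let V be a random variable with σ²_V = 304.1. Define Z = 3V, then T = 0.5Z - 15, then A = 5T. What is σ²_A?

σ²_Z = 3²·304.1 = 2736.9.
σ²_T = 0.5²·2736.9 = 684.225.
σ²_A = 5²·684.225 = 17105.625.

σ²_A = 17105.625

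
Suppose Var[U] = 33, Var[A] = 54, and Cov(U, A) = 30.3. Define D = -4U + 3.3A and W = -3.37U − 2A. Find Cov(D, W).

Cov(D, W) = -6.1263

By bilinearity, Cov(D, W) = ac·Var[U] + bd·Var[A] + (ad+bc)·Cov(U, A), with a=-4, b=3.3, c=-3.37, d=-2.
ac·Var[U] = (-4)·(-3.37)·33 = 444.84
bd·Var[A] = 3.3·(-2)·54 = -356.4
(ad+bc)·Cov(U, A) = (-3.121)·30.3 = -94.5663
Cov(D, W) = 444.84 + (-356.4) + (-94.5663) = -6.1263.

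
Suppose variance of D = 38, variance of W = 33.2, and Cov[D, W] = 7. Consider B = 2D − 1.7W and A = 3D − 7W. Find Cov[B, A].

Cov[B, A] = 489.38

By bilinearity, Cov[B, A] = ac·variance of D + bd·variance of W + (ad+bc)·Cov[D, W], with a=2, b=-1.7, c=3, d=-7.
ac·variance of D = 2·3·38 = 228
bd·variance of W = (-1.7)·(-7)·33.2 = 395.08
(ad+bc)·Cov[D, W] = (-19.1)·7 = -133.7
Cov[B, A] = 228 + 395.08 + (-133.7) = 489.38.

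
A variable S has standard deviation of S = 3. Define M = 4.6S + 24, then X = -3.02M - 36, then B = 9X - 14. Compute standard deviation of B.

standard deviation of M = |4.6|·3 = 13.8.
standard deviation of X = |-3.02|·13.8 = 41.676.
standard deviation of B = |9|·41.676 = 375.084.

standard deviation of B = 375.084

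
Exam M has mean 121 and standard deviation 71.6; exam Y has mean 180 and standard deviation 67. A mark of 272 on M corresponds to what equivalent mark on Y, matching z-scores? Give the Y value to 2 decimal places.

z = (272 − 121)/71.6 ≈ 2.1089.
Y = 180 + z·67 = 180 + (272 − 121)·67/71.6 ≈ 321.30.

Y = 321.30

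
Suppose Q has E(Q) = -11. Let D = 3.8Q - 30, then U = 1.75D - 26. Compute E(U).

E(D) = 3.8·(-11) + (-30) = -71.8.
E(U) = 1.75·(-71.8) + (-26) = -151.65.

E(U) = -151.65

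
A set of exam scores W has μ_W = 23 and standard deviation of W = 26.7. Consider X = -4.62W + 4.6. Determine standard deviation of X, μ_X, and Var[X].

X = -4.62W + 4.6 is linear with a = -4.62, b = 4.6.
standard deviation of X = |a|·standard deviation of W = |-4.62|·26.7 = 123.354.
μ_X = a·μ_W + b = (-4.62)·23 + 4.6 = -101.66.
Var[W] = 26.7² = 712.89.
Var[X] = a²·Var[W] = (-4.62)²·712.89 = 15216.209316 (the additive constant 4.6 does not affect variance).

standard deviation of X = 123.354, μ_X = -101.66, Var[X] = 15216.209316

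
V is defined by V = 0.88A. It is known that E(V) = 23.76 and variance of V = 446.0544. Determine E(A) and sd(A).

From V = 0.88A: E(V) = a·E(A) + b, so E(A) = (E(V) − b)/a = (23.76 − 0)/0.88 = 27.
sd(V) = √446.0544 = 21.12.
sd(V) = |a|·sd(A), so sd(A) = 21.12/|0.88| = 24.

E(A) = 27, sd(A) = 24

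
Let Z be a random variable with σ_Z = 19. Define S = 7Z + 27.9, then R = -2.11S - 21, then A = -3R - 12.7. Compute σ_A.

σ_S = |7|·19 = 133.
σ_R = |-2.11|·133 = 280.63.
σ_A = |-3|·280.63 = 841.89.

σ_A = 841.89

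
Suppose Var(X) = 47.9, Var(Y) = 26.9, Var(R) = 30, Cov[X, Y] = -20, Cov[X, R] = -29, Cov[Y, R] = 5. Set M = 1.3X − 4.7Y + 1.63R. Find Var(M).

Var(M) = 799.767

Var(M) = a²·Var(X) + b²·Var(Y) + c²·Var(R) + 2ab·Cov[X, Y] + 2ac·Cov[X, R] + 2bc·Cov[Y, R], with a = 1.3, b = -4.7, c = 1.63.
= 80.951 + 594.221 + 79.707 + 244.4 + (-122.902) + (-76.61)
= 799.767.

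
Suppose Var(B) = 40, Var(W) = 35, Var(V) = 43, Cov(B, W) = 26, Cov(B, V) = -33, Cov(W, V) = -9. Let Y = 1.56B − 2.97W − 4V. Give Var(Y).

Var(Y) = a²·Var(B) + b²·Var(W) + c²·Var(V) + 2ab·Cov(B, W) + 2ac·Cov(B, V) + 2bc·Cov(W, V), with a = 1.56, b = -2.97, c = -4.
= 97.344 + 308.7315 + 688 + (-240.9264) + 411.84 + (-213.84)
= 1051.1491.

Var(Y) = 1051.1491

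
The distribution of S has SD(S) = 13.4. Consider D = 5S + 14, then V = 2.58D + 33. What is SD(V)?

SD(D) = |5|·13.4 = 67.
SD(V) = |2.58|·67 = 172.86.

SD(V) = 172.86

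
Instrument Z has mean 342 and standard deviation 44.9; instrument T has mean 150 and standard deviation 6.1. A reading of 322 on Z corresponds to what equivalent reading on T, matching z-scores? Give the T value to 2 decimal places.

z = (322 − 342)/44.9 ≈ -0.4454.
T = 150 + z·6.1 = 150 + (322 − 342)·6.1/44.9 ≈ 147.28.

T = 147.28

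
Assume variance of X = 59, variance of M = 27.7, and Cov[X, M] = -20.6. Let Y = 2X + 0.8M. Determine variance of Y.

variance of Y = a²·variance of X + b²·variance of M + 2ab·Cov[X, M] with a = 2, b = 0.8.
= 2²·59 + 0.8²·27.7 + 2·2·0.8·(-20.6)
= 236 + 17.728 + (-65.92) = 187.808.

variance of Y = 187.808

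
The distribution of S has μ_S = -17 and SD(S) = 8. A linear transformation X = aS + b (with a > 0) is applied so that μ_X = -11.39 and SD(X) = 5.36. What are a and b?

SD(X) = a·SD(S) (a > 0), so a = 5.36/8 = 0.67.
μ_X = a·μ_S + b, so b = -11.39 − 0.67·(-17) = 0.

a = 0.67, b = 0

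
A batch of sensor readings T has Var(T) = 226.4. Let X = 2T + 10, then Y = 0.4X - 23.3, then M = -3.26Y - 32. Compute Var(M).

Var(X) = 2²·226.4 = 905.6.
Var(Y) = 0.4²·905.6 = 144.896.
Var(M) = (-3.26)²·144.896 = 1539.8967296.

Var(M) = 1539.8967296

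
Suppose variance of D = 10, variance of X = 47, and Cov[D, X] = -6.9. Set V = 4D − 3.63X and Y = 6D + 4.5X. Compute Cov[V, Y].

Cov[V, Y] = -501.663

By bilinearity, Cov[V, Y] = ac·variance of D + bd·variance of X + (ad+bc)·Cov[D, X], with a=4, b=-3.63, c=6, d=4.5.
ac·variance of D = 4·6·10 = 240
bd·variance of X = (-3.63)·4.5·47 = -767.745
(ad+bc)·Cov[D, X] = (-3.78)·(-6.9) = 26.082
Cov[V, Y] = 240 + (-767.745) + 26.082 = -501.663.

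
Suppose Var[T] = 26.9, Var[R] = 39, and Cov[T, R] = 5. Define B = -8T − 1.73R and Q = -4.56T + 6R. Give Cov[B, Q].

By bilinearity, Cov[B, Q] = ac·Var[T] + bd·Var[R] + (ad+bc)·Cov[T, R], with a=-8, b=-1.73, c=-4.56, d=6.
ac·Var[T] = (-8)·(-4.56)·26.9 = 981.312
bd·Var[R] = (-1.73)·6·39 = -404.82
(ad+bc)·Cov[T, R] = (-40.1112)·5 = -200.556
Cov[B, Q] = 981.312 + (-404.82) + (-200.556) = 375.936.

Cov[B, Q] = 375.936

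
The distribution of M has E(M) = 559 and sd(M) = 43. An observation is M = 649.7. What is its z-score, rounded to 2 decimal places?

z = (M − E(M)) / sd(M) = (649.7 − 559) / 43 ≈ 2.11.

z = 2.11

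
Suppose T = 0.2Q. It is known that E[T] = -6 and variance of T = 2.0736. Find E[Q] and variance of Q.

From T = 0.2Q: E[T] = a·E[Q] + b, so E[Q] = (E[T] − b)/a = (-6 − 0)/0.2 = -30.
variance of T = a²·variance of Q, so variance of Q = 2.0736/0.2² = 51.84.

E[Q] = -30, variance of Q = 51.84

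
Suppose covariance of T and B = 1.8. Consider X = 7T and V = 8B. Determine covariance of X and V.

covariance of X and V = 100.8

covariance of X and V = a·c·covariance of T and B = 7·8·1.8 = 100.8. Additive constants drop out.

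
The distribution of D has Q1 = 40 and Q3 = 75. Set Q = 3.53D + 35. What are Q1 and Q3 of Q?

Q1(Q) = 176.2, Q3(Q) = 299.75

a = 3.53 > 0: Q1(Q) = a·Q1(D)+b = 176.2, Q3(Q) = a·Q3(D)+b = 299.75.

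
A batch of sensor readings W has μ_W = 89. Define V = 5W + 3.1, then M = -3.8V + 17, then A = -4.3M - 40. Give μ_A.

μ_V = 5·89 + 3.1 = 448.1.
μ_M = (-3.8)·448.1 + 17 = -1685.78.
μ_A = (-4.3)·(-1685.78) + (-40) = 7208.854.

μ_A = 7208.854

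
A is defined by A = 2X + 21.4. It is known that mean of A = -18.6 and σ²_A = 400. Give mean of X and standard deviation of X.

mean of X = -20, standard deviation of X = 10

From A = 2X + 21.4: mean of A = a·mean of X + b, so mean of X = (mean of A − b)/a = (-18.6 − 21.4)/2 = -20.
standard deviation of A = √400 = 20.
standard deviation of A = |a|·standard deviation of X, so standard deviation of X = 20/|2| = 10.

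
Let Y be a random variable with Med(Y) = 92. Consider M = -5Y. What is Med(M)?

A linear map preserves order up to sign, so Med(M) = a·Med(Y) + b = (-5)·92 = -460.

Med(M) = -460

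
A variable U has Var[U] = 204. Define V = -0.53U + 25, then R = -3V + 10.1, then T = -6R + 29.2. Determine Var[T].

Var[V] = (-0.53)²·204 = 57.3036.
Var[R] = (-3)²·57.3036 = 515.7324.
Var[T] = (-6)²·515.7324 = 18566.3664.

Var[T] = 18566.3664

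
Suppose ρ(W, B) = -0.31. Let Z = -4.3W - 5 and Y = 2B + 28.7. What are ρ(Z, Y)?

ρ(Z, Y) = 0.31

Linear rescalings preserve |correlation|; the slopes -4.3 and 2 have opposite signs, so the correlation flips sign: ρ(Z, Y) = −ρ(W, B) = 0.31.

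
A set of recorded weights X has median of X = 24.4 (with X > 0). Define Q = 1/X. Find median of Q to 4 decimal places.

median of Q = 0.041

1/X is monotone on this domain, so median of Q = 1/(24.4) ≈ 0.041.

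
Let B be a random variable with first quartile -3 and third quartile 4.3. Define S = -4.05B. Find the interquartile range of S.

IQR(S) = 29.565

IQR of B = Q3 − Q1 = 4.3 − (-3) = 7.3.
Under S = aB + b, IQR(S) = |a|·IQR(B) = |-4.05|·7.3 = 29.565 (shifts cancel; spread scales by |a|).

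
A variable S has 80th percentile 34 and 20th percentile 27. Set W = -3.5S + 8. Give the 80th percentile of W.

Since a = -3.5 < 0 the transformation is decreasing, reversing order: the 80th percentile of W corresponds to the 20th percentile of S.
So P_{80}(W) = a·P_{20}(S) + b = (-3.5)·27 + 8 = -86.5.

80th percentile of W = -86.5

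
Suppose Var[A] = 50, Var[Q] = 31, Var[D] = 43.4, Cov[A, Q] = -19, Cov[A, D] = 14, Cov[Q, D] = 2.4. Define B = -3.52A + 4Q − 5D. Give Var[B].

Var[B] = 3132.36

Var[B] = a²·Var[A] + b²·Var[Q] + c²·Var[D] + 2ab·Cov[A, Q] + 2ac·Cov[A, D] + 2bc·Cov[Q, D], with a = -3.52, b = 4, c = -5.
= 619.52 + 496 + 1085 + 535.04 + 492.8 + (-96)
= 3132.36.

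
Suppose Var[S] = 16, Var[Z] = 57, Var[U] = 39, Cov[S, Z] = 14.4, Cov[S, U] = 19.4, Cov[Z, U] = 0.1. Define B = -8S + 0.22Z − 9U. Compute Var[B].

Var[B] = 6928.2748

Var[B] = a²·Var[S] + b²·Var[Z] + c²·Var[U] + 2ab·Cov[S, Z] + 2ac·Cov[S, U] + 2bc·Cov[Z, U], with a = -8, b = 0.22, c = -9.
= 1024 + 2.7588 + 3159 + (-50.688) + 2793.6 + (-0.396)
= 6928.2748.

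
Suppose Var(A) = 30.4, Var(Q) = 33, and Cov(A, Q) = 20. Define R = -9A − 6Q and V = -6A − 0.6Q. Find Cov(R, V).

By bilinearity, Cov(R, V) = ac·Var(A) + bd·Var(Q) + (ad+bc)·Cov(A, Q), with a=-9, b=-6, c=-6, d=-0.6.
ac·Var(A) = (-9)·(-6)·30.4 = 1641.6
bd·Var(Q) = (-6)·(-0.6)·33 = 118.8
(ad+bc)·Cov(A, Q) = (41.4)·20 = 828
Cov(R, V) = 1641.6 + 118.8 + 828 = 2588.4.

Cov(R, V) = 2588.4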